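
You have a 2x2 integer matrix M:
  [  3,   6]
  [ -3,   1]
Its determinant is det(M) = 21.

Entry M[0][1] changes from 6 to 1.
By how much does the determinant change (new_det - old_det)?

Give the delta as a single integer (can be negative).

Answer: -15

Derivation:
Cofactor C_01 = 3
Entry delta = 1 - 6 = -5
Det delta = entry_delta * cofactor = -5 * 3 = -15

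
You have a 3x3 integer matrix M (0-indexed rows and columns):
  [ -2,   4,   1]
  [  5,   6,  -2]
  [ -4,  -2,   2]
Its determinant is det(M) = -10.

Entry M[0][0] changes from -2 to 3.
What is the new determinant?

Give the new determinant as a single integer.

det is linear in row 0: changing M[0][0] by delta changes det by delta * cofactor(0,0).
Cofactor C_00 = (-1)^(0+0) * minor(0,0) = 8
Entry delta = 3 - -2 = 5
Det delta = 5 * 8 = 40
New det = -10 + 40 = 30

Answer: 30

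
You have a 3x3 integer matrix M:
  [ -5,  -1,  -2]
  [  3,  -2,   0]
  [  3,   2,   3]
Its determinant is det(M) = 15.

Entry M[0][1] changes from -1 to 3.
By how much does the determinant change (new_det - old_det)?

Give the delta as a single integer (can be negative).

Cofactor C_01 = -9
Entry delta = 3 - -1 = 4
Det delta = entry_delta * cofactor = 4 * -9 = -36

Answer: -36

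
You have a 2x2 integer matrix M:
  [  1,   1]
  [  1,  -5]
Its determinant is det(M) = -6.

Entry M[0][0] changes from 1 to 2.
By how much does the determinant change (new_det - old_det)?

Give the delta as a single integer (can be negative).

Answer: -5

Derivation:
Cofactor C_00 = -5
Entry delta = 2 - 1 = 1
Det delta = entry_delta * cofactor = 1 * -5 = -5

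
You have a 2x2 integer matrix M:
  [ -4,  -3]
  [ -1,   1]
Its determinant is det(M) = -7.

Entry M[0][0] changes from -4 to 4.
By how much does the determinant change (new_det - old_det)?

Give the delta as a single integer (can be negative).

Answer: 8

Derivation:
Cofactor C_00 = 1
Entry delta = 4 - -4 = 8
Det delta = entry_delta * cofactor = 8 * 1 = 8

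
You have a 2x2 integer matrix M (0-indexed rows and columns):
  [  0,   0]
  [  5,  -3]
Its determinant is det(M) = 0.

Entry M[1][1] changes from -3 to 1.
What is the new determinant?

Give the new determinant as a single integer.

det is linear in row 1: changing M[1][1] by delta changes det by delta * cofactor(1,1).
Cofactor C_11 = (-1)^(1+1) * minor(1,1) = 0
Entry delta = 1 - -3 = 4
Det delta = 4 * 0 = 0
New det = 0 + 0 = 0

Answer: 0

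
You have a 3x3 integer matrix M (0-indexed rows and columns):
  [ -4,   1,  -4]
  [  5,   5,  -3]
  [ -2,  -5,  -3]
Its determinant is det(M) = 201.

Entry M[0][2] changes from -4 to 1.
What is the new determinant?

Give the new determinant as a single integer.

det is linear in row 0: changing M[0][2] by delta changes det by delta * cofactor(0,2).
Cofactor C_02 = (-1)^(0+2) * minor(0,2) = -15
Entry delta = 1 - -4 = 5
Det delta = 5 * -15 = -75
New det = 201 + -75 = 126

Answer: 126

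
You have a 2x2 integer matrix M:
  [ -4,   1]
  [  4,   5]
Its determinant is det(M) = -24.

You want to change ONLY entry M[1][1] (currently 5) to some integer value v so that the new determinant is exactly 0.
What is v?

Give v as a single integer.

det is linear in entry M[1][1]: det = old_det + (v - 5) * C_11
Cofactor C_11 = -4
Want det = 0: -24 + (v - 5) * -4 = 0
  (v - 5) = 24 / -4 = -6
  v = 5 + (-6) = -1

Answer: -1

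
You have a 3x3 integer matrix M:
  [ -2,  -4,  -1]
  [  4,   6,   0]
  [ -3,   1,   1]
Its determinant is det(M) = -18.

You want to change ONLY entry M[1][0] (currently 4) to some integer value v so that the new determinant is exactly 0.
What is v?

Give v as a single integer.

det is linear in entry M[1][0]: det = old_det + (v - 4) * C_10
Cofactor C_10 = 3
Want det = 0: -18 + (v - 4) * 3 = 0
  (v - 4) = 18 / 3 = 6
  v = 4 + (6) = 10

Answer: 10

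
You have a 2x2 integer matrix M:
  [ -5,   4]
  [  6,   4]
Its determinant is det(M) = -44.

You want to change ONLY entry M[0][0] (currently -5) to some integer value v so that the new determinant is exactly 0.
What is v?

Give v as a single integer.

Answer: 6

Derivation:
det is linear in entry M[0][0]: det = old_det + (v - -5) * C_00
Cofactor C_00 = 4
Want det = 0: -44 + (v - -5) * 4 = 0
  (v - -5) = 44 / 4 = 11
  v = -5 + (11) = 6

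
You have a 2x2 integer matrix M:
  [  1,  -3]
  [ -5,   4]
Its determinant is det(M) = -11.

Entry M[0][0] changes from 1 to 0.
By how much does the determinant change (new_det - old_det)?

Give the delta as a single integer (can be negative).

Answer: -4

Derivation:
Cofactor C_00 = 4
Entry delta = 0 - 1 = -1
Det delta = entry_delta * cofactor = -1 * 4 = -4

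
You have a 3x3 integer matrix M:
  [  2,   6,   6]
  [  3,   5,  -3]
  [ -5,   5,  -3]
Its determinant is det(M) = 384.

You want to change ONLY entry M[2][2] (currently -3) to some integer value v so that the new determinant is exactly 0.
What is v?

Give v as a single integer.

Answer: 45

Derivation:
det is linear in entry M[2][2]: det = old_det + (v - -3) * C_22
Cofactor C_22 = -8
Want det = 0: 384 + (v - -3) * -8 = 0
  (v - -3) = -384 / -8 = 48
  v = -3 + (48) = 45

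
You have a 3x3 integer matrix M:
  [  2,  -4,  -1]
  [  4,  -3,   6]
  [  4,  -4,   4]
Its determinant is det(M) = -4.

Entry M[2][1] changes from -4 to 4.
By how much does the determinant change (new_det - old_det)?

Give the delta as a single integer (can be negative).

Answer: -128

Derivation:
Cofactor C_21 = -16
Entry delta = 4 - -4 = 8
Det delta = entry_delta * cofactor = 8 * -16 = -128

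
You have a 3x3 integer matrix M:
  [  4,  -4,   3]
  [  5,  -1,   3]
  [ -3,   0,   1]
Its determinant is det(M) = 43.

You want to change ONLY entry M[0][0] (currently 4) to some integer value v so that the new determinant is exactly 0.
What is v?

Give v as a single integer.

Answer: 47

Derivation:
det is linear in entry M[0][0]: det = old_det + (v - 4) * C_00
Cofactor C_00 = -1
Want det = 0: 43 + (v - 4) * -1 = 0
  (v - 4) = -43 / -1 = 43
  v = 4 + (43) = 47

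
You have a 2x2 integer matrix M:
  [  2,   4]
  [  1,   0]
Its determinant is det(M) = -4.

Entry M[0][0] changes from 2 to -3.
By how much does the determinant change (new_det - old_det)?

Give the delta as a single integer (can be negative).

Answer: 0

Derivation:
Cofactor C_00 = 0
Entry delta = -3 - 2 = -5
Det delta = entry_delta * cofactor = -5 * 0 = 0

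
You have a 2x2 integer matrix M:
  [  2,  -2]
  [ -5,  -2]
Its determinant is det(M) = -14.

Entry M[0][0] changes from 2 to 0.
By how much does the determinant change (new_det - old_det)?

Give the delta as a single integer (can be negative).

Answer: 4

Derivation:
Cofactor C_00 = -2
Entry delta = 0 - 2 = -2
Det delta = entry_delta * cofactor = -2 * -2 = 4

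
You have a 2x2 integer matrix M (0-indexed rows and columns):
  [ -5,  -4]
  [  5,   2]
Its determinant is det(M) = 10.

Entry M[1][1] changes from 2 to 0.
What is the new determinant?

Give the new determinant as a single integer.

det is linear in row 1: changing M[1][1] by delta changes det by delta * cofactor(1,1).
Cofactor C_11 = (-1)^(1+1) * minor(1,1) = -5
Entry delta = 0 - 2 = -2
Det delta = -2 * -5 = 10
New det = 10 + 10 = 20

Answer: 20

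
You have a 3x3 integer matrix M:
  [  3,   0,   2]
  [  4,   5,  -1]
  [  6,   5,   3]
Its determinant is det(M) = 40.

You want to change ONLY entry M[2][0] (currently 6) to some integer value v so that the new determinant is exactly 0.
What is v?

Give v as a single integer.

Answer: 10

Derivation:
det is linear in entry M[2][0]: det = old_det + (v - 6) * C_20
Cofactor C_20 = -10
Want det = 0: 40 + (v - 6) * -10 = 0
  (v - 6) = -40 / -10 = 4
  v = 6 + (4) = 10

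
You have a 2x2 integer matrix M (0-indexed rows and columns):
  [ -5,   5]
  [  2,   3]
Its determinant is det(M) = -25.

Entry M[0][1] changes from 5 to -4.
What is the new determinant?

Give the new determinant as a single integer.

det is linear in row 0: changing M[0][1] by delta changes det by delta * cofactor(0,1).
Cofactor C_01 = (-1)^(0+1) * minor(0,1) = -2
Entry delta = -4 - 5 = -9
Det delta = -9 * -2 = 18
New det = -25 + 18 = -7

Answer: -7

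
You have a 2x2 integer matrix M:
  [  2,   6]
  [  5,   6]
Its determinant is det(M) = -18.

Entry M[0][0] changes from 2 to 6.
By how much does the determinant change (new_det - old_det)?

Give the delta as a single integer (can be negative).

Answer: 24

Derivation:
Cofactor C_00 = 6
Entry delta = 6 - 2 = 4
Det delta = entry_delta * cofactor = 4 * 6 = 24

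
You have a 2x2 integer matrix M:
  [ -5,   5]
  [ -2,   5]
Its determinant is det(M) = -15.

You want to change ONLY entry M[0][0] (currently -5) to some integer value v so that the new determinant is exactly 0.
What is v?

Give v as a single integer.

det is linear in entry M[0][0]: det = old_det + (v - -5) * C_00
Cofactor C_00 = 5
Want det = 0: -15 + (v - -5) * 5 = 0
  (v - -5) = 15 / 5 = 3
  v = -5 + (3) = -2

Answer: -2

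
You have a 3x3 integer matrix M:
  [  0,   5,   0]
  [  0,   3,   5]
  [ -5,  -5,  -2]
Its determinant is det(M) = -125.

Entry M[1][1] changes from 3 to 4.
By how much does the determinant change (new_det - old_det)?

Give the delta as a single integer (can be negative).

Cofactor C_11 = 0
Entry delta = 4 - 3 = 1
Det delta = entry_delta * cofactor = 1 * 0 = 0

Answer: 0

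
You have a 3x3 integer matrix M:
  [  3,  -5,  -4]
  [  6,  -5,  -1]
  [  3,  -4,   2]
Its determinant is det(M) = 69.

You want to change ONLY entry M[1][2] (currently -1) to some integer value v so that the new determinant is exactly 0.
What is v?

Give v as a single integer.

Answer: 22

Derivation:
det is linear in entry M[1][2]: det = old_det + (v - -1) * C_12
Cofactor C_12 = -3
Want det = 0: 69 + (v - -1) * -3 = 0
  (v - -1) = -69 / -3 = 23
  v = -1 + (23) = 22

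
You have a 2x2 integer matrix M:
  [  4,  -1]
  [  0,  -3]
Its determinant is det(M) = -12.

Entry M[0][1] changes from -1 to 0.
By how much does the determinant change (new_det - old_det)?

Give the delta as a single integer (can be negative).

Answer: 0

Derivation:
Cofactor C_01 = 0
Entry delta = 0 - -1 = 1
Det delta = entry_delta * cofactor = 1 * 0 = 0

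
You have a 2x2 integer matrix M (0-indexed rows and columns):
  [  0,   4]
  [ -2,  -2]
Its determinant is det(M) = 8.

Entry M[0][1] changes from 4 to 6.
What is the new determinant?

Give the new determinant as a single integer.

Answer: 12

Derivation:
det is linear in row 0: changing M[0][1] by delta changes det by delta * cofactor(0,1).
Cofactor C_01 = (-1)^(0+1) * minor(0,1) = 2
Entry delta = 6 - 4 = 2
Det delta = 2 * 2 = 4
New det = 8 + 4 = 12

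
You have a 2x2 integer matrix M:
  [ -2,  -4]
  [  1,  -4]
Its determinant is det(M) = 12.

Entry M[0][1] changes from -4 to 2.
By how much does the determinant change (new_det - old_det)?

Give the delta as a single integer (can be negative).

Cofactor C_01 = -1
Entry delta = 2 - -4 = 6
Det delta = entry_delta * cofactor = 6 * -1 = -6

Answer: -6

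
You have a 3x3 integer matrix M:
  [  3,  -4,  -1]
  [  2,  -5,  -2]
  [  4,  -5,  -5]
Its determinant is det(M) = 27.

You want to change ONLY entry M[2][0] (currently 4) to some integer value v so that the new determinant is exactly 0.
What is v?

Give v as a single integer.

Answer: -5

Derivation:
det is linear in entry M[2][0]: det = old_det + (v - 4) * C_20
Cofactor C_20 = 3
Want det = 0: 27 + (v - 4) * 3 = 0
  (v - 4) = -27 / 3 = -9
  v = 4 + (-9) = -5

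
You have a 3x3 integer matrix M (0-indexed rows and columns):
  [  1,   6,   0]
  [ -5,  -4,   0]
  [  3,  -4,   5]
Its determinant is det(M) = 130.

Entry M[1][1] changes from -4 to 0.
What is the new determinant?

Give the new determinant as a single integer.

det is linear in row 1: changing M[1][1] by delta changes det by delta * cofactor(1,1).
Cofactor C_11 = (-1)^(1+1) * minor(1,1) = 5
Entry delta = 0 - -4 = 4
Det delta = 4 * 5 = 20
New det = 130 + 20 = 150

Answer: 150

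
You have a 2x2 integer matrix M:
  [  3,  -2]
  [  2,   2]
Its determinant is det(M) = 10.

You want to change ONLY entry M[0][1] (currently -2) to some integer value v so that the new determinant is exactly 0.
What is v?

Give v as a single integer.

det is linear in entry M[0][1]: det = old_det + (v - -2) * C_01
Cofactor C_01 = -2
Want det = 0: 10 + (v - -2) * -2 = 0
  (v - -2) = -10 / -2 = 5
  v = -2 + (5) = 3

Answer: 3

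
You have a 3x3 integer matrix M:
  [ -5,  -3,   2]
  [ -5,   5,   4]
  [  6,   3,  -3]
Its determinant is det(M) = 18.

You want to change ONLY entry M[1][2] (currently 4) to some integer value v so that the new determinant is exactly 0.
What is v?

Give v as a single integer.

det is linear in entry M[1][2]: det = old_det + (v - 4) * C_12
Cofactor C_12 = -3
Want det = 0: 18 + (v - 4) * -3 = 0
  (v - 4) = -18 / -3 = 6
  v = 4 + (6) = 10

Answer: 10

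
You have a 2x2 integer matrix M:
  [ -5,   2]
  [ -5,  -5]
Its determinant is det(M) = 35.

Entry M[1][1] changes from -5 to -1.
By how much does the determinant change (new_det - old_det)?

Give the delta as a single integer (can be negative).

Answer: -20

Derivation:
Cofactor C_11 = -5
Entry delta = -1 - -5 = 4
Det delta = entry_delta * cofactor = 4 * -5 = -20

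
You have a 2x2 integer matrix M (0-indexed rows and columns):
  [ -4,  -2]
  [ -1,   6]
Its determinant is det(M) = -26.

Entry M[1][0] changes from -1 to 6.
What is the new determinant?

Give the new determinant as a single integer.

Answer: -12

Derivation:
det is linear in row 1: changing M[1][0] by delta changes det by delta * cofactor(1,0).
Cofactor C_10 = (-1)^(1+0) * minor(1,0) = 2
Entry delta = 6 - -1 = 7
Det delta = 7 * 2 = 14
New det = -26 + 14 = -12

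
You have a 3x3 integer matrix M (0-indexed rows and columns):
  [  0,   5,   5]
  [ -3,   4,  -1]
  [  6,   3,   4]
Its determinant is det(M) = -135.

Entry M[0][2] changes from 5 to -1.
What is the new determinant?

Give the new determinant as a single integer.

det is linear in row 0: changing M[0][2] by delta changes det by delta * cofactor(0,2).
Cofactor C_02 = (-1)^(0+2) * minor(0,2) = -33
Entry delta = -1 - 5 = -6
Det delta = -6 * -33 = 198
New det = -135 + 198 = 63

Answer: 63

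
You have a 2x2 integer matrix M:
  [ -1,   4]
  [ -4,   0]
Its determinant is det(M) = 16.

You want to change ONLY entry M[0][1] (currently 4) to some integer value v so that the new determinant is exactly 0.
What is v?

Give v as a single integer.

Answer: 0

Derivation:
det is linear in entry M[0][1]: det = old_det + (v - 4) * C_01
Cofactor C_01 = 4
Want det = 0: 16 + (v - 4) * 4 = 0
  (v - 4) = -16 / 4 = -4
  v = 4 + (-4) = 0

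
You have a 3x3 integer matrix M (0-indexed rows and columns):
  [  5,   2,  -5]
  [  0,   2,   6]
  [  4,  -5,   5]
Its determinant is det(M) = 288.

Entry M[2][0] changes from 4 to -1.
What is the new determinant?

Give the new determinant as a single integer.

det is linear in row 2: changing M[2][0] by delta changes det by delta * cofactor(2,0).
Cofactor C_20 = (-1)^(2+0) * minor(2,0) = 22
Entry delta = -1 - 4 = -5
Det delta = -5 * 22 = -110
New det = 288 + -110 = 178

Answer: 178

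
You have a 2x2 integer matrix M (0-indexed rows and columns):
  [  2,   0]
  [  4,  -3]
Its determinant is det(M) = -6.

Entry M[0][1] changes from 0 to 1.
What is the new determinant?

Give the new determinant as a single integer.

Answer: -10

Derivation:
det is linear in row 0: changing M[0][1] by delta changes det by delta * cofactor(0,1).
Cofactor C_01 = (-1)^(0+1) * minor(0,1) = -4
Entry delta = 1 - 0 = 1
Det delta = 1 * -4 = -4
New det = -6 + -4 = -10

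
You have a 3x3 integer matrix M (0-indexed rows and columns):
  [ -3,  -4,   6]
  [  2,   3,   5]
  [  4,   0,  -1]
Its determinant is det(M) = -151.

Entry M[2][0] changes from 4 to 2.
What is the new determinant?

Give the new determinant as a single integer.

Answer: -75

Derivation:
det is linear in row 2: changing M[2][0] by delta changes det by delta * cofactor(2,0).
Cofactor C_20 = (-1)^(2+0) * minor(2,0) = -38
Entry delta = 2 - 4 = -2
Det delta = -2 * -38 = 76
New det = -151 + 76 = -75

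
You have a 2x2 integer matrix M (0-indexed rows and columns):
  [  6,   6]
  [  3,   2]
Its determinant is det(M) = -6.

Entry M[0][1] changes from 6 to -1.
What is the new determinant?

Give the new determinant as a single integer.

det is linear in row 0: changing M[0][1] by delta changes det by delta * cofactor(0,1).
Cofactor C_01 = (-1)^(0+1) * minor(0,1) = -3
Entry delta = -1 - 6 = -7
Det delta = -7 * -3 = 21
New det = -6 + 21 = 15

Answer: 15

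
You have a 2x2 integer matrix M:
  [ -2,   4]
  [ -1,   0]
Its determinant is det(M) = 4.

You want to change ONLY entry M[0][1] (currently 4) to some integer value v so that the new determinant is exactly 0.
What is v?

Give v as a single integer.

Answer: 0

Derivation:
det is linear in entry M[0][1]: det = old_det + (v - 4) * C_01
Cofactor C_01 = 1
Want det = 0: 4 + (v - 4) * 1 = 0
  (v - 4) = -4 / 1 = -4
  v = 4 + (-4) = 0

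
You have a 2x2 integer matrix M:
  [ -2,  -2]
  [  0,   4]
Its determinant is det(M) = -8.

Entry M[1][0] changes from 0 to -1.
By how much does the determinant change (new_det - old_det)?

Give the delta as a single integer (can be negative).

Cofactor C_10 = 2
Entry delta = -1 - 0 = -1
Det delta = entry_delta * cofactor = -1 * 2 = -2

Answer: -2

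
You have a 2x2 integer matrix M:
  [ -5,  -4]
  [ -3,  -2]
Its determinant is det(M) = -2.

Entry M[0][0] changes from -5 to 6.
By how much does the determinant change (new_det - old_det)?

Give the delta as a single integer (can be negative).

Cofactor C_00 = -2
Entry delta = 6 - -5 = 11
Det delta = entry_delta * cofactor = 11 * -2 = -22

Answer: -22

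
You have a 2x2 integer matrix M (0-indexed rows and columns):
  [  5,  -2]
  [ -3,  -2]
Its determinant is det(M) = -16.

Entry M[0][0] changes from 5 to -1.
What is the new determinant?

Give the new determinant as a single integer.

Answer: -4

Derivation:
det is linear in row 0: changing M[0][0] by delta changes det by delta * cofactor(0,0).
Cofactor C_00 = (-1)^(0+0) * minor(0,0) = -2
Entry delta = -1 - 5 = -6
Det delta = -6 * -2 = 12
New det = -16 + 12 = -4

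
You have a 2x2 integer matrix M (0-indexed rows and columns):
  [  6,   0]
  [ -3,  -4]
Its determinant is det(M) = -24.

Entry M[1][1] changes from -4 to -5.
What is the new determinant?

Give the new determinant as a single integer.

Answer: -30

Derivation:
det is linear in row 1: changing M[1][1] by delta changes det by delta * cofactor(1,1).
Cofactor C_11 = (-1)^(1+1) * minor(1,1) = 6
Entry delta = -5 - -4 = -1
Det delta = -1 * 6 = -6
New det = -24 + -6 = -30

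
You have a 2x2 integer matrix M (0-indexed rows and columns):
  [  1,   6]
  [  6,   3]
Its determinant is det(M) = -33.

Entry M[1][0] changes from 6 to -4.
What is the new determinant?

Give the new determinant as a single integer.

det is linear in row 1: changing M[1][0] by delta changes det by delta * cofactor(1,0).
Cofactor C_10 = (-1)^(1+0) * minor(1,0) = -6
Entry delta = -4 - 6 = -10
Det delta = -10 * -6 = 60
New det = -33 + 60 = 27

Answer: 27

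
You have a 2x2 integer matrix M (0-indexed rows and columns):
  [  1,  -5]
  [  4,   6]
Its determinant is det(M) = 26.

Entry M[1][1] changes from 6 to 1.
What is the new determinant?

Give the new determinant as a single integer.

Answer: 21

Derivation:
det is linear in row 1: changing M[1][1] by delta changes det by delta * cofactor(1,1).
Cofactor C_11 = (-1)^(1+1) * minor(1,1) = 1
Entry delta = 1 - 6 = -5
Det delta = -5 * 1 = -5
New det = 26 + -5 = 21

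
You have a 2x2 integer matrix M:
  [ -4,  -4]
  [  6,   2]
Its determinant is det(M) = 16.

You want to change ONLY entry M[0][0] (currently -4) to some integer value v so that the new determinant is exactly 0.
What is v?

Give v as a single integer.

det is linear in entry M[0][0]: det = old_det + (v - -4) * C_00
Cofactor C_00 = 2
Want det = 0: 16 + (v - -4) * 2 = 0
  (v - -4) = -16 / 2 = -8
  v = -4 + (-8) = -12

Answer: -12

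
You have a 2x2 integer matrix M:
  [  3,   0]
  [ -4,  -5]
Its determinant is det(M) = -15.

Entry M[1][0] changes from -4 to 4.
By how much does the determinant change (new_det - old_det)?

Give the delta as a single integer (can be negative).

Cofactor C_10 = 0
Entry delta = 4 - -4 = 8
Det delta = entry_delta * cofactor = 8 * 0 = 0

Answer: 0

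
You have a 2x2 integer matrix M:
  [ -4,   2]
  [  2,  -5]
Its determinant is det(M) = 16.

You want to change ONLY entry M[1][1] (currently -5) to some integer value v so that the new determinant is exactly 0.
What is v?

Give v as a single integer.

det is linear in entry M[1][1]: det = old_det + (v - -5) * C_11
Cofactor C_11 = -4
Want det = 0: 16 + (v - -5) * -4 = 0
  (v - -5) = -16 / -4 = 4
  v = -5 + (4) = -1

Answer: -1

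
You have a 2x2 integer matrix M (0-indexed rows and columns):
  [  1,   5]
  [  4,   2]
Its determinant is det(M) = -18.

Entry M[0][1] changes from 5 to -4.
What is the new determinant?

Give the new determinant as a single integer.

Answer: 18

Derivation:
det is linear in row 0: changing M[0][1] by delta changes det by delta * cofactor(0,1).
Cofactor C_01 = (-1)^(0+1) * minor(0,1) = -4
Entry delta = -4 - 5 = -9
Det delta = -9 * -4 = 36
New det = -18 + 36 = 18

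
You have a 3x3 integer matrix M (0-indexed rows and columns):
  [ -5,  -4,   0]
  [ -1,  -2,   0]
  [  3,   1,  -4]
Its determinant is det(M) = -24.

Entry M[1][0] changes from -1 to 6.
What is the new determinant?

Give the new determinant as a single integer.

Answer: -136

Derivation:
det is linear in row 1: changing M[1][0] by delta changes det by delta * cofactor(1,0).
Cofactor C_10 = (-1)^(1+0) * minor(1,0) = -16
Entry delta = 6 - -1 = 7
Det delta = 7 * -16 = -112
New det = -24 + -112 = -136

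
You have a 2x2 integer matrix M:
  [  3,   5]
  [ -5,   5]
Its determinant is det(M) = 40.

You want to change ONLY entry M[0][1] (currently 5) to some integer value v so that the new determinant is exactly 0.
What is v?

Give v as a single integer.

Answer: -3

Derivation:
det is linear in entry M[0][1]: det = old_det + (v - 5) * C_01
Cofactor C_01 = 5
Want det = 0: 40 + (v - 5) * 5 = 0
  (v - 5) = -40 / 5 = -8
  v = 5 + (-8) = -3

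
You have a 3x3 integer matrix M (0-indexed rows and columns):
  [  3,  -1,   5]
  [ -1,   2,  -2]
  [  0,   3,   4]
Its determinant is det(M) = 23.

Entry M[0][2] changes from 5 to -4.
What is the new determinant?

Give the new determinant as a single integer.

Answer: 50

Derivation:
det is linear in row 0: changing M[0][2] by delta changes det by delta * cofactor(0,2).
Cofactor C_02 = (-1)^(0+2) * minor(0,2) = -3
Entry delta = -4 - 5 = -9
Det delta = -9 * -3 = 27
New det = 23 + 27 = 50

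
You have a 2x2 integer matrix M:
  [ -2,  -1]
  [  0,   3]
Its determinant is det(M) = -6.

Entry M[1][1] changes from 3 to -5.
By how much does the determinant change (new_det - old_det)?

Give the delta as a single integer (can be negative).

Answer: 16

Derivation:
Cofactor C_11 = -2
Entry delta = -5 - 3 = -8
Det delta = entry_delta * cofactor = -8 * -2 = 16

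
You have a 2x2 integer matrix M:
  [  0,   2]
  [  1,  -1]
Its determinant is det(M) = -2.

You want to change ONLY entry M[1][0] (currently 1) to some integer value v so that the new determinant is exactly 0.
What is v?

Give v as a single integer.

det is linear in entry M[1][0]: det = old_det + (v - 1) * C_10
Cofactor C_10 = -2
Want det = 0: -2 + (v - 1) * -2 = 0
  (v - 1) = 2 / -2 = -1
  v = 1 + (-1) = 0

Answer: 0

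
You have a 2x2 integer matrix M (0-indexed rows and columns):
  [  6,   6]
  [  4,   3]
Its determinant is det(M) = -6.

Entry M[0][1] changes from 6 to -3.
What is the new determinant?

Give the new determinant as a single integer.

det is linear in row 0: changing M[0][1] by delta changes det by delta * cofactor(0,1).
Cofactor C_01 = (-1)^(0+1) * minor(0,1) = -4
Entry delta = -3 - 6 = -9
Det delta = -9 * -4 = 36
New det = -6 + 36 = 30

Answer: 30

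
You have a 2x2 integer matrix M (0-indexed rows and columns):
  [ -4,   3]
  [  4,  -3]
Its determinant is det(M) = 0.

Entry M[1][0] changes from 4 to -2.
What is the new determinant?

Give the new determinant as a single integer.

Answer: 18

Derivation:
det is linear in row 1: changing M[1][0] by delta changes det by delta * cofactor(1,0).
Cofactor C_10 = (-1)^(1+0) * minor(1,0) = -3
Entry delta = -2 - 4 = -6
Det delta = -6 * -3 = 18
New det = 0 + 18 = 18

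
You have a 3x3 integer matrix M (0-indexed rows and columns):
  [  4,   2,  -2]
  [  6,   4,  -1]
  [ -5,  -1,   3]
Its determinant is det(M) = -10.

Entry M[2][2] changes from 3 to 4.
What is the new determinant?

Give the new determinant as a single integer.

det is linear in row 2: changing M[2][2] by delta changes det by delta * cofactor(2,2).
Cofactor C_22 = (-1)^(2+2) * minor(2,2) = 4
Entry delta = 4 - 3 = 1
Det delta = 1 * 4 = 4
New det = -10 + 4 = -6

Answer: -6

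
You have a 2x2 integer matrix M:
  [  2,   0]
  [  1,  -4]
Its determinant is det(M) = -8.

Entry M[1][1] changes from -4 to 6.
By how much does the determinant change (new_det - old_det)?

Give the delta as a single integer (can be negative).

Answer: 20

Derivation:
Cofactor C_11 = 2
Entry delta = 6 - -4 = 10
Det delta = entry_delta * cofactor = 10 * 2 = 20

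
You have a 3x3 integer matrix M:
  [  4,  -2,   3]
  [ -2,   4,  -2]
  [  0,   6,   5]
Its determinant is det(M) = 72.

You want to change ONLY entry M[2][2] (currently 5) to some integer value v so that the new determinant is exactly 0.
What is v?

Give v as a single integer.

Answer: -1

Derivation:
det is linear in entry M[2][2]: det = old_det + (v - 5) * C_22
Cofactor C_22 = 12
Want det = 0: 72 + (v - 5) * 12 = 0
  (v - 5) = -72 / 12 = -6
  v = 5 + (-6) = -1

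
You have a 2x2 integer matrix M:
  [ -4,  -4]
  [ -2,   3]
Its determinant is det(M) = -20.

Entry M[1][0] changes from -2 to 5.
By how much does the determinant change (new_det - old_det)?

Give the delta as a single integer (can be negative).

Answer: 28

Derivation:
Cofactor C_10 = 4
Entry delta = 5 - -2 = 7
Det delta = entry_delta * cofactor = 7 * 4 = 28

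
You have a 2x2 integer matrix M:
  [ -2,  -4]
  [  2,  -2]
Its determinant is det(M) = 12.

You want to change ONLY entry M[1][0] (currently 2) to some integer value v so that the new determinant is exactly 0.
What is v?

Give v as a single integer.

Answer: -1

Derivation:
det is linear in entry M[1][0]: det = old_det + (v - 2) * C_10
Cofactor C_10 = 4
Want det = 0: 12 + (v - 2) * 4 = 0
  (v - 2) = -12 / 4 = -3
  v = 2 + (-3) = -1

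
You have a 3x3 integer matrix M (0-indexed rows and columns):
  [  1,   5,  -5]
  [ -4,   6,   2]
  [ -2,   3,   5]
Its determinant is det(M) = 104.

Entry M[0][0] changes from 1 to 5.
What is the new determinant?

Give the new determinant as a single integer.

det is linear in row 0: changing M[0][0] by delta changes det by delta * cofactor(0,0).
Cofactor C_00 = (-1)^(0+0) * minor(0,0) = 24
Entry delta = 5 - 1 = 4
Det delta = 4 * 24 = 96
New det = 104 + 96 = 200

Answer: 200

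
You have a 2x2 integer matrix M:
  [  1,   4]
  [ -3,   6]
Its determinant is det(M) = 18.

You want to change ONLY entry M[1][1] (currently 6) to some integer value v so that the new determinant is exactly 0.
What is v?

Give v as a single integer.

Answer: -12

Derivation:
det is linear in entry M[1][1]: det = old_det + (v - 6) * C_11
Cofactor C_11 = 1
Want det = 0: 18 + (v - 6) * 1 = 0
  (v - 6) = -18 / 1 = -18
  v = 6 + (-18) = -12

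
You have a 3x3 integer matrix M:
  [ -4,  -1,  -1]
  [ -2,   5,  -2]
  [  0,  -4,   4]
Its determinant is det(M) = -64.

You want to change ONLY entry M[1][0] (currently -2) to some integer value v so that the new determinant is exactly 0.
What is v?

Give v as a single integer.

Answer: 6

Derivation:
det is linear in entry M[1][0]: det = old_det + (v - -2) * C_10
Cofactor C_10 = 8
Want det = 0: -64 + (v - -2) * 8 = 0
  (v - -2) = 64 / 8 = 8
  v = -2 + (8) = 6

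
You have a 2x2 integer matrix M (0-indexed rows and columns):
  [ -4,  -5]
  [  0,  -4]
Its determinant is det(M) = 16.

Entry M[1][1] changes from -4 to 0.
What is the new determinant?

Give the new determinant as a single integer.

Answer: 0

Derivation:
det is linear in row 1: changing M[1][1] by delta changes det by delta * cofactor(1,1).
Cofactor C_11 = (-1)^(1+1) * minor(1,1) = -4
Entry delta = 0 - -4 = 4
Det delta = 4 * -4 = -16
New det = 16 + -16 = 0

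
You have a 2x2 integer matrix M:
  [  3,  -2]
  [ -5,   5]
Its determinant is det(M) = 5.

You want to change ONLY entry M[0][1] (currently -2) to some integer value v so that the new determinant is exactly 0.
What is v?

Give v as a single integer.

det is linear in entry M[0][1]: det = old_det + (v - -2) * C_01
Cofactor C_01 = 5
Want det = 0: 5 + (v - -2) * 5 = 0
  (v - -2) = -5 / 5 = -1
  v = -2 + (-1) = -3

Answer: -3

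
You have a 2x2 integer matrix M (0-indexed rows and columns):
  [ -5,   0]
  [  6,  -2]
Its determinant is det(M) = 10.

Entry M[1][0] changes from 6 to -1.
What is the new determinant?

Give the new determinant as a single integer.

Answer: 10

Derivation:
det is linear in row 1: changing M[1][0] by delta changes det by delta * cofactor(1,0).
Cofactor C_10 = (-1)^(1+0) * minor(1,0) = 0
Entry delta = -1 - 6 = -7
Det delta = -7 * 0 = 0
New det = 10 + 0 = 10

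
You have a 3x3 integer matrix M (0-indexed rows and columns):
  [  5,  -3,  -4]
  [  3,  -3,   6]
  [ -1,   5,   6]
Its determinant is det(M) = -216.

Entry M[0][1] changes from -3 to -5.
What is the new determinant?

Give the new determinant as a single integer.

det is linear in row 0: changing M[0][1] by delta changes det by delta * cofactor(0,1).
Cofactor C_01 = (-1)^(0+1) * minor(0,1) = -24
Entry delta = -5 - -3 = -2
Det delta = -2 * -24 = 48
New det = -216 + 48 = -168

Answer: -168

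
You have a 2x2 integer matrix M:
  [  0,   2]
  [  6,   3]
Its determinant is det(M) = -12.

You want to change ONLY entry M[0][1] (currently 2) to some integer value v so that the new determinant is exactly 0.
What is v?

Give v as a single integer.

det is linear in entry M[0][1]: det = old_det + (v - 2) * C_01
Cofactor C_01 = -6
Want det = 0: -12 + (v - 2) * -6 = 0
  (v - 2) = 12 / -6 = -2
  v = 2 + (-2) = 0

Answer: 0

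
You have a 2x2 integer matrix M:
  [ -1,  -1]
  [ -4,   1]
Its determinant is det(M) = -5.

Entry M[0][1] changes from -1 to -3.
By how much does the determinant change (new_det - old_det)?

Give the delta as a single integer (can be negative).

Cofactor C_01 = 4
Entry delta = -3 - -1 = -2
Det delta = entry_delta * cofactor = -2 * 4 = -8

Answer: -8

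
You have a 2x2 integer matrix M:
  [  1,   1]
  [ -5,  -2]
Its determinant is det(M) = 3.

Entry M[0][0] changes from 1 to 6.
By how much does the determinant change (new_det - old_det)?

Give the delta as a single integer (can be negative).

Cofactor C_00 = -2
Entry delta = 6 - 1 = 5
Det delta = entry_delta * cofactor = 5 * -2 = -10

Answer: -10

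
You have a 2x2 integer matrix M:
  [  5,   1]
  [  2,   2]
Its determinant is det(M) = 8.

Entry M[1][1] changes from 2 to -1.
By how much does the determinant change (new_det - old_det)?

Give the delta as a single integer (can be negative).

Answer: -15

Derivation:
Cofactor C_11 = 5
Entry delta = -1 - 2 = -3
Det delta = entry_delta * cofactor = -3 * 5 = -15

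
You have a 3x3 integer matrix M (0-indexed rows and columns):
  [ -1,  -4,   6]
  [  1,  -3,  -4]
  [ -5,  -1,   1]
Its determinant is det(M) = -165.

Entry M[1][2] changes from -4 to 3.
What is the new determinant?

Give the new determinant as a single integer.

Answer: -32

Derivation:
det is linear in row 1: changing M[1][2] by delta changes det by delta * cofactor(1,2).
Cofactor C_12 = (-1)^(1+2) * minor(1,2) = 19
Entry delta = 3 - -4 = 7
Det delta = 7 * 19 = 133
New det = -165 + 133 = -32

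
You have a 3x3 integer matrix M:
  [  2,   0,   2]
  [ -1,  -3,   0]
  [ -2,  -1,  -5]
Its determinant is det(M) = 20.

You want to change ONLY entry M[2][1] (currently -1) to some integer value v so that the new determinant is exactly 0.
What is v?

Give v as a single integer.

det is linear in entry M[2][1]: det = old_det + (v - -1) * C_21
Cofactor C_21 = -2
Want det = 0: 20 + (v - -1) * -2 = 0
  (v - -1) = -20 / -2 = 10
  v = -1 + (10) = 9

Answer: 9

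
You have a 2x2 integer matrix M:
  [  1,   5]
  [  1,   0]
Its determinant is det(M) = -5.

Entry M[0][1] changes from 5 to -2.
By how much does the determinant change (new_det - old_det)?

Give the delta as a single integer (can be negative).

Answer: 7

Derivation:
Cofactor C_01 = -1
Entry delta = -2 - 5 = -7
Det delta = entry_delta * cofactor = -7 * -1 = 7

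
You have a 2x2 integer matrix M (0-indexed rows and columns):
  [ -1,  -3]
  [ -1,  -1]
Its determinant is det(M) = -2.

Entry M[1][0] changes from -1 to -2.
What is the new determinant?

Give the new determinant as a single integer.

det is linear in row 1: changing M[1][0] by delta changes det by delta * cofactor(1,0).
Cofactor C_10 = (-1)^(1+0) * minor(1,0) = 3
Entry delta = -2 - -1 = -1
Det delta = -1 * 3 = -3
New det = -2 + -3 = -5

Answer: -5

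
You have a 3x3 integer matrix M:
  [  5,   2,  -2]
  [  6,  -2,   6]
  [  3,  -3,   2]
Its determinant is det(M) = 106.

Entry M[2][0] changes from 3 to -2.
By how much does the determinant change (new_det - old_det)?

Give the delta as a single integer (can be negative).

Answer: -40

Derivation:
Cofactor C_20 = 8
Entry delta = -2 - 3 = -5
Det delta = entry_delta * cofactor = -5 * 8 = -40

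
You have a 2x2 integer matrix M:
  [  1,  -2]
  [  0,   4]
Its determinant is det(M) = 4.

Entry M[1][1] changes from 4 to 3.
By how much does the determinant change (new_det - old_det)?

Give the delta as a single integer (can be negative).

Answer: -1

Derivation:
Cofactor C_11 = 1
Entry delta = 3 - 4 = -1
Det delta = entry_delta * cofactor = -1 * 1 = -1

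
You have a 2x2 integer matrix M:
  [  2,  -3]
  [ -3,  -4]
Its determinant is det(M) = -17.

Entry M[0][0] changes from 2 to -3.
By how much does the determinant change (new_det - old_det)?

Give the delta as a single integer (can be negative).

Answer: 20

Derivation:
Cofactor C_00 = -4
Entry delta = -3 - 2 = -5
Det delta = entry_delta * cofactor = -5 * -4 = 20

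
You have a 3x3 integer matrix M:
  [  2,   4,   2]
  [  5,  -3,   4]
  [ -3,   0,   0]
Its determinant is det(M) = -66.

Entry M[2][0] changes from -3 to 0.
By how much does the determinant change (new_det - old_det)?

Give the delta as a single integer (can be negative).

Cofactor C_20 = 22
Entry delta = 0 - -3 = 3
Det delta = entry_delta * cofactor = 3 * 22 = 66

Answer: 66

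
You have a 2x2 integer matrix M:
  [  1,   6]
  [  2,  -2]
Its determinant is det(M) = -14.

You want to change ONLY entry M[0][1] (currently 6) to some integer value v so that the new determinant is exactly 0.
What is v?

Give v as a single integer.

det is linear in entry M[0][1]: det = old_det + (v - 6) * C_01
Cofactor C_01 = -2
Want det = 0: -14 + (v - 6) * -2 = 0
  (v - 6) = 14 / -2 = -7
  v = 6 + (-7) = -1

Answer: -1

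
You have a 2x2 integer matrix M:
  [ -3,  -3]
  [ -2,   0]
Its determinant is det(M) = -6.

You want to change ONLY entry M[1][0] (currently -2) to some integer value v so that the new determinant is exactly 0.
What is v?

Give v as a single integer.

det is linear in entry M[1][0]: det = old_det + (v - -2) * C_10
Cofactor C_10 = 3
Want det = 0: -6 + (v - -2) * 3 = 0
  (v - -2) = 6 / 3 = 2
  v = -2 + (2) = 0

Answer: 0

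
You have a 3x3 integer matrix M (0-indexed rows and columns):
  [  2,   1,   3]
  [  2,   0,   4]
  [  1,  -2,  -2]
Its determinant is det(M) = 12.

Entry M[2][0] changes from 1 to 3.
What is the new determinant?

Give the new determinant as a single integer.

det is linear in row 2: changing M[2][0] by delta changes det by delta * cofactor(2,0).
Cofactor C_20 = (-1)^(2+0) * minor(2,0) = 4
Entry delta = 3 - 1 = 2
Det delta = 2 * 4 = 8
New det = 12 + 8 = 20

Answer: 20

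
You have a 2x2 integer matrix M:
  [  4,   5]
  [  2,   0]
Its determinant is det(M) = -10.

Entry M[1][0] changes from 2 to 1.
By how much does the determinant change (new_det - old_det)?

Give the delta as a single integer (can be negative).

Cofactor C_10 = -5
Entry delta = 1 - 2 = -1
Det delta = entry_delta * cofactor = -1 * -5 = 5

Answer: 5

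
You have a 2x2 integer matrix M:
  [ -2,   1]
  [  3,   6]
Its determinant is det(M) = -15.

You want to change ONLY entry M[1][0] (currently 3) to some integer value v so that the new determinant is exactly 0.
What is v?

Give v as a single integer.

Answer: -12

Derivation:
det is linear in entry M[1][0]: det = old_det + (v - 3) * C_10
Cofactor C_10 = -1
Want det = 0: -15 + (v - 3) * -1 = 0
  (v - 3) = 15 / -1 = -15
  v = 3 + (-15) = -12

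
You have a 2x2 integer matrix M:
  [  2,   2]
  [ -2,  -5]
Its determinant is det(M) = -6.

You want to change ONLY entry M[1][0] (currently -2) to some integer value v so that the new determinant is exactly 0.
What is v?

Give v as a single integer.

Answer: -5

Derivation:
det is linear in entry M[1][0]: det = old_det + (v - -2) * C_10
Cofactor C_10 = -2
Want det = 0: -6 + (v - -2) * -2 = 0
  (v - -2) = 6 / -2 = -3
  v = -2 + (-3) = -5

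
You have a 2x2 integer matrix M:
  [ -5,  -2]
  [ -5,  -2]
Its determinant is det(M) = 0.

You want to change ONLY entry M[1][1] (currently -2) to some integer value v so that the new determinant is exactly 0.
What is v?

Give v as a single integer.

Answer: -2

Derivation:
det is linear in entry M[1][1]: det = old_det + (v - -2) * C_11
Cofactor C_11 = -5
Want det = 0: 0 + (v - -2) * -5 = 0
  (v - -2) = 0 / -5 = 0
  v = -2 + (0) = -2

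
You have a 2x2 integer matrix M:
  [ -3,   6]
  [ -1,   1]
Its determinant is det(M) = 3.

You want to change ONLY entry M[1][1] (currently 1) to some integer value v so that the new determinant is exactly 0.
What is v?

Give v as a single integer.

Answer: 2

Derivation:
det is linear in entry M[1][1]: det = old_det + (v - 1) * C_11
Cofactor C_11 = -3
Want det = 0: 3 + (v - 1) * -3 = 0
  (v - 1) = -3 / -3 = 1
  v = 1 + (1) = 2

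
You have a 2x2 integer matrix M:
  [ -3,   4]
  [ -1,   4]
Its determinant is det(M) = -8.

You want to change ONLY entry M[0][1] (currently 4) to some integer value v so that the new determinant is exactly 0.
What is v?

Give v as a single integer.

Answer: 12

Derivation:
det is linear in entry M[0][1]: det = old_det + (v - 4) * C_01
Cofactor C_01 = 1
Want det = 0: -8 + (v - 4) * 1 = 0
  (v - 4) = 8 / 1 = 8
  v = 4 + (8) = 12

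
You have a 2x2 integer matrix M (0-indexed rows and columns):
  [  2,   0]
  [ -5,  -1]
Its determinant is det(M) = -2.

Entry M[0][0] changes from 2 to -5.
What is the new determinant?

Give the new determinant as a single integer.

det is linear in row 0: changing M[0][0] by delta changes det by delta * cofactor(0,0).
Cofactor C_00 = (-1)^(0+0) * minor(0,0) = -1
Entry delta = -5 - 2 = -7
Det delta = -7 * -1 = 7
New det = -2 + 7 = 5

Answer: 5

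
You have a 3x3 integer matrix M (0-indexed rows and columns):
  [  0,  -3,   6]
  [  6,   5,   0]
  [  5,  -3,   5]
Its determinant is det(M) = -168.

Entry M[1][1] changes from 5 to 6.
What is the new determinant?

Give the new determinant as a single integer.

det is linear in row 1: changing M[1][1] by delta changes det by delta * cofactor(1,1).
Cofactor C_11 = (-1)^(1+1) * minor(1,1) = -30
Entry delta = 6 - 5 = 1
Det delta = 1 * -30 = -30
New det = -168 + -30 = -198

Answer: -198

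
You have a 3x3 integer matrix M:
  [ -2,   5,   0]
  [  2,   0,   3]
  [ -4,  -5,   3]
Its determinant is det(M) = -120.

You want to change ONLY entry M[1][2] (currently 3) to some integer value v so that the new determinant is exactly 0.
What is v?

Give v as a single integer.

Answer: -1

Derivation:
det is linear in entry M[1][2]: det = old_det + (v - 3) * C_12
Cofactor C_12 = -30
Want det = 0: -120 + (v - 3) * -30 = 0
  (v - 3) = 120 / -30 = -4
  v = 3 + (-4) = -1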